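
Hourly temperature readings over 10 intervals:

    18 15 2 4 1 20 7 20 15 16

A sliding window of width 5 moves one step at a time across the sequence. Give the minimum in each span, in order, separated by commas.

Sliding a size-5 window across the 10 values:
[18, 15, 2, 4, 1] → min 1
[15, 2, 4, 1, 20] → min 1
[2, 4, 1, 20, 7] → min 1
[4, 1, 20, 7, 20] → min 1
[1, 20, 7, 20, 15] → min 1
[20, 7, 20, 15, 16] → min 7

1, 1, 1, 1, 1, 7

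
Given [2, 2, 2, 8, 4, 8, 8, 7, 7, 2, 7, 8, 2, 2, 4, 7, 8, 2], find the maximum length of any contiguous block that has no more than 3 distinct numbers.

9

add 2: window [2] (1 distinct), len 1
add 2: window [2, 2] (1 distinct), len 2
add 2: window [2, 2, 2] (1 distinct), len 3
add 8: window [2, 2, 2, 8] (2 distinct), len 4
add 4: window [2, 2, 2, 8, 4] (3 distinct), len 5
add 8: window [2, 2, 2, 8, 4, 8] (3 distinct), len 6
add 8: window [2, 2, 2, 8, 4, 8, 8] (3 distinct), len 7
add 7: window [8, 4, 8, 8, 7] (3 distinct), len 5
add 7: window [8, 4, 8, 8, 7, 7] (3 distinct), len 6
add 2: window [8, 8, 7, 7, 2] (3 distinct), len 5
add 7: window [8, 8, 7, 7, 2, 7] (3 distinct), len 6
add 8: window [8, 8, 7, 7, 2, 7, 8] (3 distinct), len 7
add 2: window [8, 8, 7, 7, 2, 7, 8, 2] (3 distinct), len 8
add 2: window [8, 8, 7, 7, 2, 7, 8, 2, 2] (3 distinct), len 9
add 4: window [8, 2, 2, 4] (3 distinct), len 4
add 7: window [2, 2, 4, 7] (3 distinct), len 4
add 8: window [4, 7, 8] (3 distinct), len 3
add 2: window [7, 8, 2] (3 distinct), len 3
Longest length with ≤3 distinct: 9.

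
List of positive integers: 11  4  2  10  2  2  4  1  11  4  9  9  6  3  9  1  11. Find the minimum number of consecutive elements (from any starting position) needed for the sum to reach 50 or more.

7

add 11: running sum 11 < 50
add 4: running sum 15 < 50
add 2: running sum 17 < 50
add 10: running sum 27 < 50
add 2: running sum 29 < 50
add 2: running sum 31 < 50
add 4: running sum 35 < 50
add 1: running sum 36 < 50
add 11: running sum 47 < 50
end 9: [11, 4, 2, 10, 2, 2, 4, 1, 11, 4] sum 51, len 10
end 10: [11, 4, 2, 10, 2, 2, 4, 1, 11, 4, 9] sum 60, len 11
end 11: [10, 2, 2, 4, 1, 11, 4, 9, 9] sum 52, len 9
end 12: [10, 2, 2, 4, 1, 11, 4, 9, 9, 6] sum 58, len 10
end 13: [2, 2, 4, 1, 11, 4, 9, 9, 6, 3] sum 51, len 10
end 14: [11, 4, 9, 9, 6, 3, 9] sum 51, len 7
end 15: [11, 4, 9, 9, 6, 3, 9, 1] sum 52, len 8
end 16: [4, 9, 9, 6, 3, 9, 1, 11] sum 52, len 8
Shortest qualifying length: 7.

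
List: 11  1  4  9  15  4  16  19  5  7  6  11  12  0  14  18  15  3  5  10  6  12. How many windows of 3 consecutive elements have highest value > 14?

10

[11, 1, 4] → max 11
[1, 4, 9] → max 9
[4, 9, 15] → max 15  > 14 ✓
[9, 15, 4] → max 15  > 14 ✓
[15, 4, 16] → max 16  > 14 ✓
[4, 16, 19] → max 19  > 14 ✓
[16, 19, 5] → max 19  > 14 ✓
[19, 5, 7] → max 19  > 14 ✓
[5, 7, 6] → max 7
[7, 6, 11] → max 11
[6, 11, 12] → max 12
[11, 12, 0] → max 12
[12, 0, 14] → max 14
[0, 14, 18] → max 18  > 14 ✓
[14, 18, 15] → max 18  > 14 ✓
[18, 15, 3] → max 18  > 14 ✓
[15, 3, 5] → max 15  > 14 ✓
[3, 5, 10] → max 10
[5, 10, 6] → max 10
[10, 6, 12] → max 12
10 windows satisfy the condition.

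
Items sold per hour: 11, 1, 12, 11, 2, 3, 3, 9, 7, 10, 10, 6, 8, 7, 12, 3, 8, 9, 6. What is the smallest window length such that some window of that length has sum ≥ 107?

add 11: running sum 11 < 107
add 1: running sum 12 < 107
add 12: running sum 24 < 107
add 11: running sum 35 < 107
add 2: running sum 37 < 107
add 3: running sum 40 < 107
add 3: running sum 43 < 107
add 9: running sum 52 < 107
add 7: running sum 59 < 107
add 10: running sum 69 < 107
add 10: running sum 79 < 107
add 6: running sum 85 < 107
add 8: running sum 93 < 107
add 7: running sum 100 < 107
add 12: shortest ending here [11, 1, 12, 11, 2, 3, 3, 9, 7, 10, 10, 6, 8, 7, 12] sum 112, len 15
add 3: shortest ending here [11, 1, 12, 11, 2, 3, 3, 9, 7, 10, 10, 6, 8, 7, 12, 3] sum 115, len 16
add 8: shortest ending here [12, 11, 2, 3, 3, 9, 7, 10, 10, 6, 8, 7, 12, 3, 8] sum 111, len 15
add 9: shortest ending here [11, 2, 3, 3, 9, 7, 10, 10, 6, 8, 7, 12, 3, 8, 9] sum 108, len 15
add 6: shortest ending here [11, 2, 3, 3, 9, 7, 10, 10, 6, 8, 7, 12, 3, 8, 9, 6] sum 114, len 16
Shortest qualifying length: 15.

15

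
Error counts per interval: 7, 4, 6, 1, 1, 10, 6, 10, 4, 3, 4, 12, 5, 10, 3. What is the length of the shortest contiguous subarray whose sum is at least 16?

2

add 7: running sum 7 < 16
add 4: running sum 11 < 16
end 2: [7, 4, 6] sum 17, len 3
end 3: [7, 4, 6, 1] sum 18, len 4
end 4: [7, 4, 6, 1, 1] sum 19, len 5
end 5: [6, 1, 1, 10] sum 18, len 4
end 6: [10, 6] sum 16, len 2
end 7: [6, 10] sum 16, len 2
end 8: [6, 10, 4] sum 20, len 3
end 9: [10, 4, 3] sum 17, len 3
end 10: [10, 4, 3, 4] sum 21, len 4
end 11: [4, 12] sum 16, len 2
end 12: [12, 5] sum 17, len 2
end 13: [12, 5, 10] sum 27, len 3
end 14: [5, 10, 3] sum 18, len 3
Shortest qualifying length: 2.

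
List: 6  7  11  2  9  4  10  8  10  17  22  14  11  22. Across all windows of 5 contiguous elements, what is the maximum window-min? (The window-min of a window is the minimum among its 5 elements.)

11

Window mins for each of the 10 positions:
6 7 11 2 9 → min 2
7 11 2 9 4 → min 2
11 2 9 4 10 → min 2
2 9 4 10 8 → min 2
9 4 10 8 10 → min 4
4 10 8 10 17 → min 4
10 8 10 17 22 → min 8
8 10 17 22 14 → min 8
10 17 22 14 11 → min 10
17 22 14 11 22 → min 11
Maximum of these is 11.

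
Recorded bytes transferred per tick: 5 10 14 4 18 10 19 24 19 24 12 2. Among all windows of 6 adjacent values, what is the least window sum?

61

5 10 14 4 18 10 → sum 61
10 14 4 18 10 19 → sum 75
14 4 18 10 19 24 → sum 89
4 18 10 19 24 19 → sum 94
18 10 19 24 19 24 → sum 114
10 19 24 19 24 12 → sum 108
19 24 19 24 12 2 → sum 100
Least of these is 61.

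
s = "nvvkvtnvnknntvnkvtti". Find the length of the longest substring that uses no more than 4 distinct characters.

[n] 1 distinct, len 1
[n, v] 2 distinct, len 2
[n, v, v] 2 distinct, len 3
[n, v, v, k] 3 distinct, len 4
[n, v, v, k, v] 3 distinct, len 5
[n, v, v, k, v, t] 4 distinct, len 6
[n, v, v, k, v, t, n] 4 distinct, len 7
[n, v, v, k, v, t, n, v] 4 distinct, len 8
[n, v, v, k, v, t, n, v, n] 4 distinct, len 9
[n, v, v, k, v, t, n, v, n, k] 4 distinct, len 10
[n, v, v, k, v, t, n, v, n, k, n] 4 distinct, len 11
[n, v, v, k, v, t, n, v, n, k, n, n] 4 distinct, len 12
[n, v, v, k, v, t, n, v, n, k, n, n, t] 4 distinct, len 13
[n, v, v, k, v, t, n, v, n, k, n, n, t, v] 4 distinct, len 14
[n, v, v, k, v, t, n, v, n, k, n, n, t, v, n] 4 distinct, len 15
[n, v, v, k, v, t, n, v, n, k, n, n, t, v, n, k] 4 distinct, len 16
[n, v, v, k, v, t, n, v, n, k, n, n, t, v, n, k, v] 4 distinct, len 17
[n, v, v, k, v, t, n, v, n, k, n, n, t, v, n, k, v, t] 4 distinct, len 18
[n, v, v, k, v, t, n, v, n, k, n, n, t, v, n, k, v, t, t] 4 distinct, len 19
[k, v, t, t, i] 4 distinct, len 5
Longest length with ≤4 distinct: 19.

19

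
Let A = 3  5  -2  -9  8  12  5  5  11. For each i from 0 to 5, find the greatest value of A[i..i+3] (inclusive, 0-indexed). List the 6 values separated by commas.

Sliding a size-4 window across the 9 values:
[3, 5, -2, -9] → max 5
[5, -2, -9, 8] → max 8
[-2, -9, 8, 12] → max 12
[-9, 8, 12, 5] → max 12
[8, 12, 5, 5] → max 12
[12, 5, 5, 11] → max 12

5, 8, 12, 12, 12, 12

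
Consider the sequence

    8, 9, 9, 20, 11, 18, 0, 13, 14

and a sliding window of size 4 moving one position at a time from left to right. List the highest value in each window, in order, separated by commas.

(8, 9, 9, 20) → max 20
(9, 9, 20, 11) → max 20
(9, 20, 11, 18) → max 20
(20, 11, 18, 0) → max 20
(11, 18, 0, 13) → max 18
(18, 0, 13, 14) → max 18

20, 20, 20, 20, 18, 18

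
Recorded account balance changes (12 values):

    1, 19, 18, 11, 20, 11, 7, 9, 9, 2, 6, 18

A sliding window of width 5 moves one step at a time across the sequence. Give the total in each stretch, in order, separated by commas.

Sliding a size-5 window across the 12 values:
[1, 19, 18, 11, 20] → sum 69
[19, 18, 11, 20, 11] → sum 79
[18, 11, 20, 11, 7] → sum 67
[11, 20, 11, 7, 9] → sum 58
[20, 11, 7, 9, 9] → sum 56
[11, 7, 9, 9, 2] → sum 38
[7, 9, 9, 2, 6] → sum 33
[9, 9, 2, 6, 18] → sum 44

69, 79, 67, 58, 56, 38, 33, 44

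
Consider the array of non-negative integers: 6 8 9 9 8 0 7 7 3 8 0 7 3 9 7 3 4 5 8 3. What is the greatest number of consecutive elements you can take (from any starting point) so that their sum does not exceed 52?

10

add 6: [6] sum 6, len 1
add 8: [6, 8] sum 14, len 2
add 9: [6, 8, 9] sum 23, len 3
add 9: [6, 8, 9, 9] sum 32, len 4
add 8: [6, 8, 9, 9, 8] sum 40, len 5
add 0: [6, 8, 9, 9, 8, 0] sum 40, len 6
add 7: [6, 8, 9, 9, 8, 0, 7] sum 47, len 7
add 7: [8, 9, 9, 8, 0, 7, 7] sum 48, len 7
add 3: [8, 9, 9, 8, 0, 7, 7, 3] sum 51, len 8
add 8: [9, 9, 8, 0, 7, 7, 3, 8] sum 51, len 8
add 0: [9, 9, 8, 0, 7, 7, 3, 8, 0] sum 51, len 9
add 7: [9, 8, 0, 7, 7, 3, 8, 0, 7] sum 49, len 9
add 3: [9, 8, 0, 7, 7, 3, 8, 0, 7, 3] sum 52, len 10
add 9: [8, 0, 7, 7, 3, 8, 0, 7, 3, 9] sum 52, len 10
add 7: [0, 7, 7, 3, 8, 0, 7, 3, 9, 7] sum 51, len 10
add 3: [7, 3, 8, 0, 7, 3, 9, 7, 3] sum 47, len 9
add 4: [7, 3, 8, 0, 7, 3, 9, 7, 3, 4] sum 51, len 10
add 5: [3, 8, 0, 7, 3, 9, 7, 3, 4, 5] sum 49, len 10
add 8: [0, 7, 3, 9, 7, 3, 4, 5, 8] sum 46, len 9
add 3: [0, 7, 3, 9, 7, 3, 4, 5, 8, 3] sum 49, len 10
Longest length seen: 10.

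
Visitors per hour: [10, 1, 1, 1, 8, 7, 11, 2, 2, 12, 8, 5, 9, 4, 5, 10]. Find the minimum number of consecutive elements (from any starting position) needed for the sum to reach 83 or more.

12

add 10: running sum 10 < 83
add 1: running sum 11 < 83
add 1: running sum 12 < 83
add 1: running sum 13 < 83
add 8: running sum 21 < 83
add 7: running sum 28 < 83
add 11: running sum 39 < 83
add 2: running sum 41 < 83
add 2: running sum 43 < 83
add 12: running sum 55 < 83
add 8: running sum 63 < 83
add 5: running sum 68 < 83
add 9: running sum 77 < 83
add 4: running sum 81 < 83
end 14: [10, 1, 1, 1, 8, 7, 11, 2, 2, 12, 8, 5, 9, 4, 5] sum 86, len 15
end 15: [8, 7, 11, 2, 2, 12, 8, 5, 9, 4, 5, 10] sum 83, len 12
Shortest qualifying length: 12.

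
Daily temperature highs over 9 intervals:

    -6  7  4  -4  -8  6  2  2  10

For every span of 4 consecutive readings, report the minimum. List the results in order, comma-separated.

-6, -8, -8, -8, -8, 2

Sliding a size-4 window across the 9 values:
[-6, 7, 4, -4] → min -6
[7, 4, -4, -8] → min -8
[4, -4, -8, 6] → min -8
[-4, -8, 6, 2] → min -8
[-8, 6, 2, 2] → min -8
[6, 2, 2, 10] → min 2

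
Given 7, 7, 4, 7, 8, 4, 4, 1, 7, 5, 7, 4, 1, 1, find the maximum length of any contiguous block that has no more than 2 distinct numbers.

4

add 7: window [7] (1 distinct), len 1
add 7: window [7, 7] (1 distinct), len 2
add 4: window [7, 7, 4] (2 distinct), len 3
add 7: window [7, 7, 4, 7] (2 distinct), len 4
add 8: window [7, 8] (2 distinct), len 2
add 4: window [8, 4] (2 distinct), len 2
add 4: window [8, 4, 4] (2 distinct), len 3
add 1: window [4, 4, 1] (2 distinct), len 3
add 7: window [1, 7] (2 distinct), len 2
add 5: window [7, 5] (2 distinct), len 2
add 7: window [7, 5, 7] (2 distinct), len 3
add 4: window [7, 4] (2 distinct), len 2
add 1: window [4, 1] (2 distinct), len 2
add 1: window [4, 1, 1] (2 distinct), len 3
Longest length with ≤2 distinct: 4.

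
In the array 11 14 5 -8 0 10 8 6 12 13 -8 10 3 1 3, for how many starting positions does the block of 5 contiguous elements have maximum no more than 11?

(11, 14, 5, -8, 0) → max 14
(14, 5, -8, 0, 10) → max 14
(5, -8, 0, 10, 8) → max 10  ≤ 11 ✓
(-8, 0, 10, 8, 6) → max 10  ≤ 11 ✓
(0, 10, 8, 6, 12) → max 12
(10, 8, 6, 12, 13) → max 13
(8, 6, 12, 13, -8) → max 13
(6, 12, 13, -8, 10) → max 13
(12, 13, -8, 10, 3) → max 13
(13, -8, 10, 3, 1) → max 13
(-8, 10, 3, 1, 3) → max 10  ≤ 11 ✓
3 windows satisfy the condition.

3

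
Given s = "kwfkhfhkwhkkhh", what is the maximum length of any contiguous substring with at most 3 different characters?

[k] 1 distinct, len 1
[k, w] 2 distinct, len 2
[k, w, f] 3 distinct, len 3
[k, w, f, k] 3 distinct, len 4
[f, k, h] 3 distinct, len 3
[f, k, h, f] 3 distinct, len 4
[f, k, h, f, h] 3 distinct, len 5
[f, k, h, f, h, k] 3 distinct, len 6
[h, k, w] 3 distinct, len 3
[h, k, w, h] 3 distinct, len 4
[h, k, w, h, k] 3 distinct, len 5
[h, k, w, h, k, k] 3 distinct, len 6
[h, k, w, h, k, k, h] 3 distinct, len 7
[h, k, w, h, k, k, h, h] 3 distinct, len 8
Longest length with ≤3 distinct: 8.

8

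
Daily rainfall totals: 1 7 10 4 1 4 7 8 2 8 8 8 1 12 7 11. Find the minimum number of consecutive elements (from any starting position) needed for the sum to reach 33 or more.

5

add 1: running sum 1 < 33
add 7: running sum 8 < 33
add 10: running sum 18 < 33
add 4: running sum 22 < 33
add 1: running sum 23 < 33
add 4: running sum 27 < 33
add 7: shortest ending here [7, 10, 4, 1, 4, 7] sum 33, len 6
add 8: shortest ending here [10, 4, 1, 4, 7, 8] sum 34, len 6
add 2: shortest ending here [10, 4, 1, 4, 7, 8, 2] sum 36, len 7
add 8: shortest ending here [4, 1, 4, 7, 8, 2, 8] sum 34, len 7
add 8: shortest ending here [7, 8, 2, 8, 8] sum 33, len 5
add 8: shortest ending here [8, 2, 8, 8, 8] sum 34, len 5
add 1: shortest ending here [8, 2, 8, 8, 8, 1] sum 35, len 6
add 12: shortest ending here [8, 8, 8, 1, 12] sum 37, len 5
add 7: shortest ending here [8, 8, 1, 12, 7] sum 36, len 5
add 11: shortest ending here [8, 1, 12, 7, 11] sum 39, len 5
Shortest qualifying length: 5.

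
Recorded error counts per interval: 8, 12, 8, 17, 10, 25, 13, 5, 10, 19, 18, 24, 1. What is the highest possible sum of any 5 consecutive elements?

(8, 12, 8, 17, 10) → sum 55
(12, 8, 17, 10, 25) → sum 72
(8, 17, 10, 25, 13) → sum 73
(17, 10, 25, 13, 5) → sum 70
(10, 25, 13, 5, 10) → sum 63
(25, 13, 5, 10, 19) → sum 72
(13, 5, 10, 19, 18) → sum 65
(5, 10, 19, 18, 24) → sum 76
(10, 19, 18, 24, 1) → sum 72
Highest of these is 76.

76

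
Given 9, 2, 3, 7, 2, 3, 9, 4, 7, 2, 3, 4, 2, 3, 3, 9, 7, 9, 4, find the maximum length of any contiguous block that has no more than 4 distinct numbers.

add 9: window [9] (1 distinct), len 1
add 2: window [9, 2] (2 distinct), len 2
add 3: window [9, 2, 3] (3 distinct), len 3
add 7: window [9, 2, 3, 7] (4 distinct), len 4
add 2: window [9, 2, 3, 7, 2] (4 distinct), len 5
add 3: window [9, 2, 3, 7, 2, 3] (4 distinct), len 6
add 9: window [9, 2, 3, 7, 2, 3, 9] (4 distinct), len 7
add 4: window [2, 3, 9, 4] (4 distinct), len 4
add 7: window [3, 9, 4, 7] (4 distinct), len 4
add 2: window [9, 4, 7, 2] (4 distinct), len 4
add 3: window [4, 7, 2, 3] (4 distinct), len 4
add 4: window [4, 7, 2, 3, 4] (4 distinct), len 5
add 2: window [4, 7, 2, 3, 4, 2] (4 distinct), len 6
add 3: window [4, 7, 2, 3, 4, 2, 3] (4 distinct), len 7
add 3: window [4, 7, 2, 3, 4, 2, 3, 3] (4 distinct), len 8
add 9: window [2, 3, 4, 2, 3, 3, 9] (4 distinct), len 7
add 7: window [2, 3, 3, 9, 7] (4 distinct), len 5
add 9: window [2, 3, 3, 9, 7, 9] (4 distinct), len 6
add 4: window [3, 3, 9, 7, 9, 4] (4 distinct), len 6
Longest length with ≤4 distinct: 8.

8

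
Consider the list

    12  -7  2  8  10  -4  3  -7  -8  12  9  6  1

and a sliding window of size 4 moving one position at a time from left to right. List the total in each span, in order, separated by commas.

Sliding a size-4 window across the 13 values:
(12, -7, 2, 8) → sum 15
(-7, 2, 8, 10) → sum 13
(2, 8, 10, -4) → sum 16
(8, 10, -4, 3) → sum 17
(10, -4, 3, -7) → sum 2
(-4, 3, -7, -8) → sum -16
(3, -7, -8, 12) → sum 0
(-7, -8, 12, 9) → sum 6
(-8, 12, 9, 6) → sum 19
(12, 9, 6, 1) → sum 28

15, 13, 16, 17, 2, -16, 0, 6, 19, 28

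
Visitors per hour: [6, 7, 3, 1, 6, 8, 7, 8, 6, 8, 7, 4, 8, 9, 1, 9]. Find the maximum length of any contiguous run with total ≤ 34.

6

Extend to the right; shrink from the left whenever the sum exceeds 34:
→ 6: sum 6, len 1
→ 7: sum 13, len 2
→ 3: sum 16, len 3
→ 1: sum 17, len 4
→ 6: sum 23, len 5
→ 8: sum 31, len 6
→ 7 (dropped 6): sum 32, len 6
→ 8 (dropped 7): sum 33, len 6
→ 6 (dropped 3, 1, 6): sum 29, len 4
→ 8 (dropped 8): sum 29, len 4
→ 7 (dropped 7): sum 29, len 4
→ 4: sum 33, len 5
→ 8 (dropped 8): sum 33, len 5
→ 9 (dropped 6, 8): sum 28, len 4
→ 1: sum 29, len 5
→ 9 (dropped 7): sum 31, len 5
Longest length seen: 6.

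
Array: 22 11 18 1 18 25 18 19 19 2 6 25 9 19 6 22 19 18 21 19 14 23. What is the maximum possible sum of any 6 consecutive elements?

Window sums for each of the 17 positions:
22 11 18 1 18 25 → sum 95
11 18 1 18 25 18 → sum 91
18 1 18 25 18 19 → sum 99
1 18 25 18 19 19 → sum 100
18 25 18 19 19 2 → sum 101
25 18 19 19 2 6 → sum 89
18 19 19 2 6 25 → sum 89
19 19 2 6 25 9 → sum 80
19 2 6 25 9 19 → sum 80
2 6 25 9 19 6 → sum 67
6 25 9 19 6 22 → sum 87
25 9 19 6 22 19 → sum 100
9 19 6 22 19 18 → sum 93
19 6 22 19 18 21 → sum 105
6 22 19 18 21 19 → sum 105
22 19 18 21 19 14 → sum 113
19 18 21 19 14 23 → sum 114
Maximum of these is 114.

114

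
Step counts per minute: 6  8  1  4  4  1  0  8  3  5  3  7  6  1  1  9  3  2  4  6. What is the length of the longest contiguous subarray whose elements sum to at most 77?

add 6: [6] sum 6, len 1
add 8: [6, 8] sum 14, len 2
add 1: [6, 8, 1] sum 15, len 3
add 4: [6, 8, 1, 4] sum 19, len 4
add 4: [6, 8, 1, 4, 4] sum 23, len 5
add 1: [6, 8, 1, 4, 4, 1] sum 24, len 6
add 0: [6, 8, 1, 4, 4, 1, 0] sum 24, len 7
add 8: [6, 8, 1, 4, 4, 1, 0, 8] sum 32, len 8
add 3: [6, 8, 1, 4, 4, 1, 0, 8, 3] sum 35, len 9
add 5: [6, 8, 1, 4, 4, 1, 0, 8, 3, 5] sum 40, len 10
add 3: [6, 8, 1, 4, 4, 1, 0, 8, 3, 5, 3] sum 43, len 11
add 7: [6, 8, 1, 4, 4, 1, 0, 8, 3, 5, 3, 7] sum 50, len 12
add 6: [6, 8, 1, 4, 4, 1, 0, 8, 3, 5, 3, 7, 6] sum 56, len 13
add 1: [6, 8, 1, 4, 4, 1, 0, 8, 3, 5, 3, 7, 6, 1] sum 57, len 14
add 1: [6, 8, 1, 4, 4, 1, 0, 8, 3, 5, 3, 7, 6, 1, 1] sum 58, len 15
add 9: [6, 8, 1, 4, 4, 1, 0, 8, 3, 5, 3, 7, 6, 1, 1, 9] sum 67, len 16
add 3: [6, 8, 1, 4, 4, 1, 0, 8, 3, 5, 3, 7, 6, 1, 1, 9, 3] sum 70, len 17
add 2: [6, 8, 1, 4, 4, 1, 0, 8, 3, 5, 3, 7, 6, 1, 1, 9, 3, 2] sum 72, len 18
add 4: [6, 8, 1, 4, 4, 1, 0, 8, 3, 5, 3, 7, 6, 1, 1, 9, 3, 2, 4] sum 76, len 19
add 6: [8, 1, 4, 4, 1, 0, 8, 3, 5, 3, 7, 6, 1, 1, 9, 3, 2, 4, 6] sum 76, len 19
Longest length seen: 19.

19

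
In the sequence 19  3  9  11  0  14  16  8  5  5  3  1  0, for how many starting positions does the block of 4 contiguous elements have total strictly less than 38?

6

[19, 3, 9, 11] → sum 42
[3, 9, 11, 0] → sum 23  < 38 ✓
[9, 11, 0, 14] → sum 34  < 38 ✓
[11, 0, 14, 16] → sum 41
[0, 14, 16, 8] → sum 38
[14, 16, 8, 5] → sum 43
[16, 8, 5, 5] → sum 34  < 38 ✓
[8, 5, 5, 3] → sum 21  < 38 ✓
[5, 5, 3, 1] → sum 14  < 38 ✓
[5, 3, 1, 0] → sum 9  < 38 ✓
6 windows satisfy the condition.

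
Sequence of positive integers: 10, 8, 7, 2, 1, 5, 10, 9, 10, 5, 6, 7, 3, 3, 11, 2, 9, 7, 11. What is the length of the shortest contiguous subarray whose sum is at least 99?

15

Extend right; whenever the sum reaches 99, record the length and shrink from the left:
add 10: running sum 10 < 99
add 8: running sum 18 < 99
add 7: running sum 25 < 99
add 2: running sum 27 < 99
add 1: running sum 28 < 99
add 5: running sum 33 < 99
add 10: running sum 43 < 99
add 9: running sum 52 < 99
add 10: running sum 62 < 99
add 5: running sum 67 < 99
add 6: running sum 73 < 99
add 7: running sum 80 < 99
add 3: running sum 83 < 99
add 3: running sum 86 < 99
add 11: running sum 97 < 99
end 15: [10, 8, 7, 2, 1, 5, 10, 9, 10, 5, 6, 7, 3, 3, 11, 2] sum 99, len 16
end 16: [10, 8, 7, 2, 1, 5, 10, 9, 10, 5, 6, 7, 3, 3, 11, 2, 9] sum 108, len 17
end 17: [8, 7, 2, 1, 5, 10, 9, 10, 5, 6, 7, 3, 3, 11, 2, 9, 7] sum 105, len 17
end 18: [1, 5, 10, 9, 10, 5, 6, 7, 3, 3, 11, 2, 9, 7, 11] sum 99, len 15
Shortest qualifying length: 15.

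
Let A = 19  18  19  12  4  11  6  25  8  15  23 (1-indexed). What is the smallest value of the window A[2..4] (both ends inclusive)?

12

Elements at indices 2..4: 18, 19, 12
min(18, 19, 12) = 12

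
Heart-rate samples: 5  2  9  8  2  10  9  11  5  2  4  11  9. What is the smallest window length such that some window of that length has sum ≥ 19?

add 5: running sum 5 < 19
add 2: running sum 7 < 19
add 9: running sum 16 < 19
add 8: shortest ending here [2, 9, 8] sum 19, len 3
add 2: shortest ending here [9, 8, 2] sum 19, len 3
add 10: shortest ending here [8, 2, 10] sum 20, len 3
add 9: shortest ending here [10, 9] sum 19, len 2
add 11: shortest ending here [9, 11] sum 20, len 2
add 5: shortest ending here [9, 11, 5] sum 25, len 3
add 2: shortest ending here [9, 11, 5, 2] sum 27, len 4
add 4: shortest ending here [11, 5, 2, 4] sum 22, len 4
add 11: shortest ending here [5, 2, 4, 11] sum 22, len 4
add 9: shortest ending here [11, 9] sum 20, len 2
Shortest qualifying length: 2.

2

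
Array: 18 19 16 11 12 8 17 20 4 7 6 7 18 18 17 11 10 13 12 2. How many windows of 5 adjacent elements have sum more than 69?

18 19 16 11 12 → sum 76  > 69 ✓
19 16 11 12 8 → sum 66
16 11 12 8 17 → sum 64
11 12 8 17 20 → sum 68
12 8 17 20 4 → sum 61
8 17 20 4 7 → sum 56
17 20 4 7 6 → sum 54
20 4 7 6 7 → sum 44
4 7 6 7 18 → sum 42
7 6 7 18 18 → sum 56
6 7 18 18 17 → sum 66
7 18 18 17 11 → sum 71  > 69 ✓
18 18 17 11 10 → sum 74  > 69 ✓
18 17 11 10 13 → sum 69
17 11 10 13 12 → sum 63
11 10 13 12 2 → sum 48
3 windows satisfy the condition.

3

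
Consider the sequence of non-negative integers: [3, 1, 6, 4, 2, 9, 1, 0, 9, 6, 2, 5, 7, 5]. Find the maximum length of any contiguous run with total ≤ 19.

5

→ 3: sum 3, len 1
→ 1: sum 4, len 2
→ 6: sum 10, len 3
→ 4: sum 14, len 4
→ 2: sum 16, len 5
→ 9 (dropped 3, 1, 6): sum 15, len 3
→ 1: sum 16, len 4
→ 0: sum 16, len 5
→ 9 (dropped 4, 2): sum 19, len 4
→ 6 (dropped 9): sum 16, len 4
→ 2: sum 18, len 5
→ 5 (dropped 1, 0, 9): sum 13, len 3
→ 7 (dropped 6): sum 14, len 3
→ 5: sum 19, len 4
Longest length seen: 5.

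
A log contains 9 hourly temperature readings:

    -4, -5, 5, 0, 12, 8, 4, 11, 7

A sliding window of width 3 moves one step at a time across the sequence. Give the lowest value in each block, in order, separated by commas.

-5, -5, 0, 0, 4, 4, 4

(-4, -5, 5) → min -5
(-5, 5, 0) → min -5
(5, 0, 12) → min 0
(0, 12, 8) → min 0
(12, 8, 4) → min 4
(8, 4, 11) → min 4
(4, 11, 7) → min 4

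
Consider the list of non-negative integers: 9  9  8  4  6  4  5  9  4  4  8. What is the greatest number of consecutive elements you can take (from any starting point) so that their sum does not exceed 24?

[9] sum 9 len 1
[9, 9] sum 18 len 2
[9, 8] sum 17 len 2
[9, 8, 4] sum 21 len 3
[8, 4, 6] sum 18 len 3
[8, 4, 6, 4] sum 22 len 4
[4, 6, 4, 5] sum 19 len 4
[6, 4, 5, 9] sum 24 len 4
[4, 5, 9, 4] sum 22 len 4
[5, 9, 4, 4] sum 22 len 4
[4, 4, 8] sum 16 len 3
Longest length seen: 4.

4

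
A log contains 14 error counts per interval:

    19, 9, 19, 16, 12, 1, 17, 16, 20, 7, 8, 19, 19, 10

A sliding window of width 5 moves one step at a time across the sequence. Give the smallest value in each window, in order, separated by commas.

(19, 9, 19, 16, 12) → min 9
(9, 19, 16, 12, 1) → min 1
(19, 16, 12, 1, 17) → min 1
(16, 12, 1, 17, 16) → min 1
(12, 1, 17, 16, 20) → min 1
(1, 17, 16, 20, 7) → min 1
(17, 16, 20, 7, 8) → min 7
(16, 20, 7, 8, 19) → min 7
(20, 7, 8, 19, 19) → min 7
(7, 8, 19, 19, 10) → min 7

9, 1, 1, 1, 1, 1, 7, 7, 7, 7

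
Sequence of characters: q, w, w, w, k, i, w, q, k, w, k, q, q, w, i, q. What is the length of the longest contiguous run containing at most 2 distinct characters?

[q] 1 distinct, len 1
[q, w] 2 distinct, len 2
[q, w, w] 2 distinct, len 3
[q, w, w, w] 2 distinct, len 4
[w, w, w, k] 2 distinct, len 4
[k, i] 2 distinct, len 2
[i, w] 2 distinct, len 2
[w, q] 2 distinct, len 2
[q, k] 2 distinct, len 2
[k, w] 2 distinct, len 2
[k, w, k] 2 distinct, len 3
[k, q] 2 distinct, len 2
[k, q, q] 2 distinct, len 3
[q, q, w] 2 distinct, len 3
[w, i] 2 distinct, len 2
[i, q] 2 distinct, len 2
Longest length with ≤2 distinct: 4.

4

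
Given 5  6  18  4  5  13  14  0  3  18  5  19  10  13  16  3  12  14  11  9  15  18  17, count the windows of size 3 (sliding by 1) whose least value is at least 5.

5 6 18 → min 5  ≥ 5 ✓
6 18 4 → min 4
18 4 5 → min 4
4 5 13 → min 4
5 13 14 → min 5  ≥ 5 ✓
13 14 0 → min 0
14 0 3 → min 0
0 3 18 → min 0
3 18 5 → min 3
18 5 19 → min 5  ≥ 5 ✓
5 19 10 → min 5  ≥ 5 ✓
19 10 13 → min 10  ≥ 5 ✓
10 13 16 → min 10  ≥ 5 ✓
13 16 3 → min 3
16 3 12 → min 3
3 12 14 → min 3
12 14 11 → min 11  ≥ 5 ✓
14 11 9 → min 9  ≥ 5 ✓
11 9 15 → min 9  ≥ 5 ✓
9 15 18 → min 9  ≥ 5 ✓
15 18 17 → min 15  ≥ 5 ✓
11 windows satisfy the condition.

11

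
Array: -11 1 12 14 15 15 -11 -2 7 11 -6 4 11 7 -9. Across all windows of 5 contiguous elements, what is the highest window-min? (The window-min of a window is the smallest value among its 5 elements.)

Each size-5 window and its min:
-11 1 12 14 15 → min -11
1 12 14 15 15 → min 1
12 14 15 15 -11 → min -11
14 15 15 -11 -2 → min -11
15 15 -11 -2 7 → min -11
15 -11 -2 7 11 → min -11
-11 -2 7 11 -6 → min -11
-2 7 11 -6 4 → min -6
7 11 -6 4 11 → min -6
11 -6 4 11 7 → min -6
-6 4 11 7 -9 → min -9
Highest of these is 1.

1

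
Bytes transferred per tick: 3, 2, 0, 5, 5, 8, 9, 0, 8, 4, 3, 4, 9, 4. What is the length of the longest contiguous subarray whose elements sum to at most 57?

12

Extend to the right; shrink from the left whenever the sum exceeds 57:
add 3: [3] sum 3, len 1
add 2: [3, 2] sum 5, len 2
add 0: [3, 2, 0] sum 5, len 3
add 5: [3, 2, 0, 5] sum 10, len 4
add 5: [3, 2, 0, 5, 5] sum 15, len 5
add 8: [3, 2, 0, 5, 5, 8] sum 23, len 6
add 9: [3, 2, 0, 5, 5, 8, 9] sum 32, len 7
add 0: [3, 2, 0, 5, 5, 8, 9, 0] sum 32, len 8
add 8: [3, 2, 0, 5, 5, 8, 9, 0, 8] sum 40, len 9
add 4: [3, 2, 0, 5, 5, 8, 9, 0, 8, 4] sum 44, len 10
add 3: [3, 2, 0, 5, 5, 8, 9, 0, 8, 4, 3] sum 47, len 11
add 4: [3, 2, 0, 5, 5, 8, 9, 0, 8, 4, 3, 4] sum 51, len 12
add 9: [2, 0, 5, 5, 8, 9, 0, 8, 4, 3, 4, 9] sum 57, len 12
add 4: [5, 8, 9, 0, 8, 4, 3, 4, 9, 4] sum 54, len 10
Longest length seen: 12.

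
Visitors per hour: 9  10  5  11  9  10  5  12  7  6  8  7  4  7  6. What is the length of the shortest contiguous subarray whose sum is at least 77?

Extend right; whenever the sum reaches 77, record the length and shrink from the left:
add 9: running sum 9 < 77
add 10: running sum 19 < 77
add 5: running sum 24 < 77
add 11: running sum 35 < 77
add 9: running sum 44 < 77
add 10: running sum 54 < 77
add 5: running sum 59 < 77
add 12: running sum 71 < 77
end 8: [9, 10, 5, 11, 9, 10, 5, 12, 7] sum 78, len 9
end 9: [9, 10, 5, 11, 9, 10, 5, 12, 7, 6] sum 84, len 10
end 10: [10, 5, 11, 9, 10, 5, 12, 7, 6, 8] sum 83, len 10
end 11: [5, 11, 9, 10, 5, 12, 7, 6, 8, 7] sum 80, len 10
end 12: [11, 9, 10, 5, 12, 7, 6, 8, 7, 4] sum 79, len 10
end 13: [11, 9, 10, 5, 12, 7, 6, 8, 7, 4, 7] sum 86, len 11
end 14: [9, 10, 5, 12, 7, 6, 8, 7, 4, 7, 6] sum 81, len 11
Shortest qualifying length: 9.

9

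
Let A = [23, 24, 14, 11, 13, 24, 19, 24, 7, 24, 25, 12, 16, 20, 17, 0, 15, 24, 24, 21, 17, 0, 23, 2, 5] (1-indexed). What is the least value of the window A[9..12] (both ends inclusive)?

7

Elements at indices 9..12: 7, 24, 25, 12
min(7, 24, 25, 12) = 7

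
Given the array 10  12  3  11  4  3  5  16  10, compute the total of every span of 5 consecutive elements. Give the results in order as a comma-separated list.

[10, 12, 3, 11, 4] → sum 40
[12, 3, 11, 4, 3] → sum 33
[3, 11, 4, 3, 5] → sum 26
[11, 4, 3, 5, 16] → sum 39
[4, 3, 5, 16, 10] → sum 38

40, 33, 26, 39, 38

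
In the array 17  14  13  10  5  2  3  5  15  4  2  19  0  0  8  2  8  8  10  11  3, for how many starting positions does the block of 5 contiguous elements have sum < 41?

14

17 14 13 10 5 → sum 59
14 13 10 5 2 → sum 44
13 10 5 2 3 → sum 33  < 41 ✓
10 5 2 3 5 → sum 25  < 41 ✓
5 2 3 5 15 → sum 30  < 41 ✓
2 3 5 15 4 → sum 29  < 41 ✓
3 5 15 4 2 → sum 29  < 41 ✓
5 15 4 2 19 → sum 45
15 4 2 19 0 → sum 40  < 41 ✓
4 2 19 0 0 → sum 25  < 41 ✓
2 19 0 0 8 → sum 29  < 41 ✓
19 0 0 8 2 → sum 29  < 41 ✓
0 0 8 2 8 → sum 18  < 41 ✓
0 8 2 8 8 → sum 26  < 41 ✓
8 2 8 8 10 → sum 36  < 41 ✓
2 8 8 10 11 → sum 39  < 41 ✓
8 8 10 11 3 → sum 40  < 41 ✓
14 windows satisfy the condition.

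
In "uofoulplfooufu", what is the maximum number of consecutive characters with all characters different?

[u] len 1
[u, o] len 2
[u, o, f] len 3
[f, o] len 2
[f, o, u] len 3
[f, o, u, l] len 4
[f, o, u, l, p] len 5
[p, l] len 2
[p, l, f] len 3
[p, l, f, o] len 4
[o] len 1
[o, u] len 2
[o, u, f] len 3
[f, u] len 2
Longest all-distinct length: 5.

5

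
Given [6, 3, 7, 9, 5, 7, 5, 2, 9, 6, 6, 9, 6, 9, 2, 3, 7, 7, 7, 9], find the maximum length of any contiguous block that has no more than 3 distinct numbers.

[6] 1 distinct, len 1
[6, 3] 2 distinct, len 2
[6, 3, 7] 3 distinct, len 3
[3, 7, 9] 3 distinct, len 3
[7, 9, 5] 3 distinct, len 3
[7, 9, 5, 7] 3 distinct, len 4
[7, 9, 5, 7, 5] 3 distinct, len 5
[5, 7, 5, 2] 3 distinct, len 4
[5, 2, 9] 3 distinct, len 3
[2, 9, 6] 3 distinct, len 3
[2, 9, 6, 6] 3 distinct, len 4
[2, 9, 6, 6, 9] 3 distinct, len 5
[2, 9, 6, 6, 9, 6] 3 distinct, len 6
[2, 9, 6, 6, 9, 6, 9] 3 distinct, len 7
[2, 9, 6, 6, 9, 6, 9, 2] 3 distinct, len 8
[9, 2, 3] 3 distinct, len 3
[2, 3, 7] 3 distinct, len 3
[2, 3, 7, 7] 3 distinct, len 4
[2, 3, 7, 7, 7] 3 distinct, len 5
[3, 7, 7, 7, 9] 3 distinct, len 5
Longest length with ≤3 distinct: 8.

8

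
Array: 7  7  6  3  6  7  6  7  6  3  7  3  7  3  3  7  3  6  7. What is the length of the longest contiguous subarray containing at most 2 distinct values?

add 7: window [7] (1 distinct), len 1
add 7: window [7, 7] (1 distinct), len 2
add 6: window [7, 7, 6] (2 distinct), len 3
add 3: window [6, 3] (2 distinct), len 2
add 6: window [6, 3, 6] (2 distinct), len 3
add 7: window [6, 7] (2 distinct), len 2
add 6: window [6, 7, 6] (2 distinct), len 3
add 7: window [6, 7, 6, 7] (2 distinct), len 4
add 6: window [6, 7, 6, 7, 6] (2 distinct), len 5
add 3: window [6, 3] (2 distinct), len 2
add 7: window [3, 7] (2 distinct), len 2
add 3: window [3, 7, 3] (2 distinct), len 3
add 7: window [3, 7, 3, 7] (2 distinct), len 4
add 3: window [3, 7, 3, 7, 3] (2 distinct), len 5
add 3: window [3, 7, 3, 7, 3, 3] (2 distinct), len 6
add 7: window [3, 7, 3, 7, 3, 3, 7] (2 distinct), len 7
add 3: window [3, 7, 3, 7, 3, 3, 7, 3] (2 distinct), len 8
add 6: window [3, 6] (2 distinct), len 2
add 7: window [6, 7] (2 distinct), len 2
Longest length with ≤2 distinct: 8.

8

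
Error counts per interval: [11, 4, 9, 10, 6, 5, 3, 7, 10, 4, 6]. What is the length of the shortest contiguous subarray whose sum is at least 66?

add 11: running sum 11 < 66
add 4: running sum 15 < 66
add 9: running sum 24 < 66
add 10: running sum 34 < 66
add 6: running sum 40 < 66
add 5: running sum 45 < 66
add 3: running sum 48 < 66
add 7: running sum 55 < 66
add 10: running sum 65 < 66
add 4: shortest ending here [11, 4, 9, 10, 6, 5, 3, 7, 10, 4] sum 69, len 10
add 6: shortest ending here [11, 4, 9, 10, 6, 5, 3, 7, 10, 4, 6] sum 75, len 11
Shortest qualifying length: 10.

10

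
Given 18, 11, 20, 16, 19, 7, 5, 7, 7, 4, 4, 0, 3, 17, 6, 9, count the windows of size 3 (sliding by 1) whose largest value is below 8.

6

(18, 11, 20) → max 20
(11, 20, 16) → max 20
(20, 16, 19) → max 20
(16, 19, 7) → max 19
(19, 7, 5) → max 19
(7, 5, 7) → max 7  < 8 ✓
(5, 7, 7) → max 7  < 8 ✓
(7, 7, 4) → max 7  < 8 ✓
(7, 4, 4) → max 7  < 8 ✓
(4, 4, 0) → max 4  < 8 ✓
(4, 0, 3) → max 4  < 8 ✓
(0, 3, 17) → max 17
(3, 17, 6) → max 17
(17, 6, 9) → max 17
6 windows satisfy the condition.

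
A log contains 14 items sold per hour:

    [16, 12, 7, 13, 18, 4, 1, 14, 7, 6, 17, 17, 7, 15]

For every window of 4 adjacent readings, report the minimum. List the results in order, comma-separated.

(16, 12, 7, 13) → min 7
(12, 7, 13, 18) → min 7
(7, 13, 18, 4) → min 4
(13, 18, 4, 1) → min 1
(18, 4, 1, 14) → min 1
(4, 1, 14, 7) → min 1
(1, 14, 7, 6) → min 1
(14, 7, 6, 17) → min 6
(7, 6, 17, 17) → min 6
(6, 17, 17, 7) → min 6
(17, 17, 7, 15) → min 7

7, 7, 4, 1, 1, 1, 1, 6, 6, 6, 7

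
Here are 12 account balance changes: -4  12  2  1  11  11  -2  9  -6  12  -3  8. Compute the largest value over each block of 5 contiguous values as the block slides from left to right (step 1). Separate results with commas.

Sliding a size-5 window across the 12 values:
[-4, 12, 2, 1, 11] → max 12
[12, 2, 1, 11, 11] → max 12
[2, 1, 11, 11, -2] → max 11
[1, 11, 11, -2, 9] → max 11
[11, 11, -2, 9, -6] → max 11
[11, -2, 9, -6, 12] → max 12
[-2, 9, -6, 12, -3] → max 12
[9, -6, 12, -3, 8] → max 12

12, 12, 11, 11, 11, 12, 12, 12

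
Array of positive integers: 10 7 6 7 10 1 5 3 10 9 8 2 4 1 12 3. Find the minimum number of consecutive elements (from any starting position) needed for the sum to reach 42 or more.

7

add 10: running sum 10 < 42
add 7: running sum 17 < 42
add 6: running sum 23 < 42
add 7: running sum 30 < 42
add 10: running sum 40 < 42
add 1: running sum 41 < 42
add 5: shortest ending here [10, 7, 6, 7, 10, 1, 5] sum 46, len 7
add 3: shortest ending here [10, 7, 6, 7, 10, 1, 5, 3] sum 49, len 8
add 10: shortest ending here [6, 7, 10, 1, 5, 3, 10] sum 42, len 7
add 9: shortest ending here [7, 10, 1, 5, 3, 10, 9] sum 45, len 7
add 8: shortest ending here [10, 1, 5, 3, 10, 9, 8] sum 46, len 7
add 2: shortest ending here [10, 1, 5, 3, 10, 9, 8, 2] sum 48, len 8
add 4: shortest ending here [1, 5, 3, 10, 9, 8, 2, 4] sum 42, len 8
add 1: shortest ending here [5, 3, 10, 9, 8, 2, 4, 1] sum 42, len 8
add 12: shortest ending here [10, 9, 8, 2, 4, 1, 12] sum 46, len 7
add 3: shortest ending here [10, 9, 8, 2, 4, 1, 12, 3] sum 49, len 8
Shortest qualifying length: 7.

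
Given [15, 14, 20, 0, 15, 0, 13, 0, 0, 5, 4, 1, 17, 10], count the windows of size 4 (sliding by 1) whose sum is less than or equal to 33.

8

[15, 14, 20, 0] → sum 49
[14, 20, 0, 15] → sum 49
[20, 0, 15, 0] → sum 35
[0, 15, 0, 13] → sum 28  ≤ 33 ✓
[15, 0, 13, 0] → sum 28  ≤ 33 ✓
[0, 13, 0, 0] → sum 13  ≤ 33 ✓
[13, 0, 0, 5] → sum 18  ≤ 33 ✓
[0, 0, 5, 4] → sum 9  ≤ 33 ✓
[0, 5, 4, 1] → sum 10  ≤ 33 ✓
[5, 4, 1, 17] → sum 27  ≤ 33 ✓
[4, 1, 17, 10] → sum 32  ≤ 33 ✓
8 windows satisfy the condition.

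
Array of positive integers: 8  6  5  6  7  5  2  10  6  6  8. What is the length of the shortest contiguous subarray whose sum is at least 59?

Extend right; whenever the sum reaches 59, record the length and shrink from the left:
add 8: running sum 8 < 59
add 6: running sum 14 < 59
add 5: running sum 19 < 59
add 6: running sum 25 < 59
add 7: running sum 32 < 59
add 5: running sum 37 < 59
add 2: running sum 39 < 59
add 10: running sum 49 < 59
add 6: running sum 55 < 59
end 9: [8, 6, 5, 6, 7, 5, 2, 10, 6, 6] sum 61, len 10
end 10: [6, 5, 6, 7, 5, 2, 10, 6, 6, 8] sum 61, len 10
Shortest qualifying length: 10.

10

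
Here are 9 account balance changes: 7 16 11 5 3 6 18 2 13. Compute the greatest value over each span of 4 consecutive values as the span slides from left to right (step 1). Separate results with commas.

16, 16, 11, 18, 18, 18

[7, 16, 11, 5] → max 16
[16, 11, 5, 3] → max 16
[11, 5, 3, 6] → max 11
[5, 3, 6, 18] → max 18
[3, 6, 18, 2] → max 18
[6, 18, 2, 13] → max 18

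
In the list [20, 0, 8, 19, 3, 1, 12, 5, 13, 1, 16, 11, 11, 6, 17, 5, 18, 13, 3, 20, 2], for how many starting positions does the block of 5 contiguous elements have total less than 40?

3

20 0 8 19 3 → sum 50
0 8 19 3 1 → sum 31  < 40 ✓
8 19 3 1 12 → sum 43
19 3 1 12 5 → sum 40
3 1 12 5 13 → sum 34  < 40 ✓
1 12 5 13 1 → sum 32  < 40 ✓
12 5 13 1 16 → sum 47
5 13 1 16 11 → sum 46
13 1 16 11 11 → sum 52
1 16 11 11 6 → sum 45
16 11 11 6 17 → sum 61
11 11 6 17 5 → sum 50
11 6 17 5 18 → sum 57
6 17 5 18 13 → sum 59
17 5 18 13 3 → sum 56
5 18 13 3 20 → sum 59
18 13 3 20 2 → sum 56
3 windows satisfy the condition.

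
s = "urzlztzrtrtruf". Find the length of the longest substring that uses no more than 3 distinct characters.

8

add u: window [u] (1 distinct), len 1
add r: window [u, r] (2 distinct), len 2
add z: window [u, r, z] (3 distinct), len 3
add l: window [r, z, l] (3 distinct), len 3
add z: window [r, z, l, z] (3 distinct), len 4
add t: window [z, l, z, t] (3 distinct), len 4
add z: window [z, l, z, t, z] (3 distinct), len 5
add r: window [z, t, z, r] (3 distinct), len 4
add t: window [z, t, z, r, t] (3 distinct), len 5
add r: window [z, t, z, r, t, r] (3 distinct), len 6
add t: window [z, t, z, r, t, r, t] (3 distinct), len 7
add r: window [z, t, z, r, t, r, t, r] (3 distinct), len 8
add u: window [r, t, r, t, r, u] (3 distinct), len 6
add f: window [r, u, f] (3 distinct), len 3
Longest length with ≤3 distinct: 8.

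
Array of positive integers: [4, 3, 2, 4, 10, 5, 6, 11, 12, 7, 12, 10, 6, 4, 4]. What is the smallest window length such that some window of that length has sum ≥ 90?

12

add 4: running sum 4 < 90
add 3: running sum 7 < 90
add 2: running sum 9 < 90
add 4: running sum 13 < 90
add 10: running sum 23 < 90
add 5: running sum 28 < 90
add 6: running sum 34 < 90
add 11: running sum 45 < 90
add 12: running sum 57 < 90
add 7: running sum 64 < 90
add 12: running sum 76 < 90
add 10: running sum 86 < 90
add 6: shortest ending here [4, 3, 2, 4, 10, 5, 6, 11, 12, 7, 12, 10, 6] sum 92, len 13
add 4: shortest ending here [3, 2, 4, 10, 5, 6, 11, 12, 7, 12, 10, 6, 4] sum 92, len 13
add 4: shortest ending here [4, 10, 5, 6, 11, 12, 7, 12, 10, 6, 4, 4] sum 91, len 12
Shortest qualifying length: 12.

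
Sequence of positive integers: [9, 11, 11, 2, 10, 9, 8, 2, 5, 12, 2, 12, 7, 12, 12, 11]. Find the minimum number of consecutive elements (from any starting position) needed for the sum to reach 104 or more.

Extend right; whenever the sum reaches 104, record the length and shrink from the left:
add 9: running sum 9 < 104
add 11: running sum 20 < 104
add 11: running sum 31 < 104
add 2: running sum 33 < 104
add 10: running sum 43 < 104
add 9: running sum 52 < 104
add 8: running sum 60 < 104
add 2: running sum 62 < 104
add 5: running sum 67 < 104
add 12: running sum 79 < 104
add 2: running sum 81 < 104
add 12: running sum 93 < 104
add 7: running sum 100 < 104
add 12: shortest ending here [9, 11, 11, 2, 10, 9, 8, 2, 5, 12, 2, 12, 7, 12] sum 112, len 14
add 12: shortest ending here [11, 2, 10, 9, 8, 2, 5, 12, 2, 12, 7, 12, 12] sum 104, len 13
add 11: shortest ending here [2, 10, 9, 8, 2, 5, 12, 2, 12, 7, 12, 12, 11] sum 104, len 13
Shortest qualifying length: 13.

13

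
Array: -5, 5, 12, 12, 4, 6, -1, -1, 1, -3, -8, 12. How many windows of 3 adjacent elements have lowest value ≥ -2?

(-5, 5, 12) → min -5
(5, 12, 12) → min 5  ≥ -2 ✓
(12, 12, 4) → min 4  ≥ -2 ✓
(12, 4, 6) → min 4  ≥ -2 ✓
(4, 6, -1) → min -1  ≥ -2 ✓
(6, -1, -1) → min -1  ≥ -2 ✓
(-1, -1, 1) → min -1  ≥ -2 ✓
(-1, 1, -3) → min -3
(1, -3, -8) → min -8
(-3, -8, 12) → min -8
6 windows satisfy the condition.

6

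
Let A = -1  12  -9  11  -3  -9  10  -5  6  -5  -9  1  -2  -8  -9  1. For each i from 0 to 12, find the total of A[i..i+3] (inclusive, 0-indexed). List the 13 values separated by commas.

Sliding a size-4 window across the 16 values:
[-1, 12, -9, 11] → sum 13
[12, -9, 11, -3] → sum 11
[-9, 11, -3, -9] → sum -10
[11, -3, -9, 10] → sum 9
[-3, -9, 10, -5] → sum -7
[-9, 10, -5, 6] → sum 2
[10, -5, 6, -5] → sum 6
[-5, 6, -5, -9] → sum -13
[6, -5, -9, 1] → sum -7
[-5, -9, 1, -2] → sum -15
[-9, 1, -2, -8] → sum -18
[1, -2, -8, -9] → sum -18
[-2, -8, -9, 1] → sum -18

13, 11, -10, 9, -7, 2, 6, -13, -7, -15, -18, -18, -18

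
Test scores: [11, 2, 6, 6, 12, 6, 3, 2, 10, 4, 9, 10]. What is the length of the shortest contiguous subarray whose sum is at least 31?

Extend right; whenever the sum reaches 31, record the length and shrink from the left:
add 11: running sum 11 < 31
add 2: running sum 13 < 31
add 6: running sum 19 < 31
add 6: running sum 25 < 31
end 4: [11, 2, 6, 6, 12] sum 37, len 5
end 5: [2, 6, 6, 12, 6] sum 32, len 5
end 6: [6, 6, 12, 6, 3] sum 33, len 5
end 7: [6, 6, 12, 6, 3, 2] sum 35, len 6
end 8: [12, 6, 3, 2, 10] sum 33, len 5
end 9: [12, 6, 3, 2, 10, 4] sum 37, len 6
end 10: [6, 3, 2, 10, 4, 9] sum 34, len 6
end 11: [10, 4, 9, 10] sum 33, len 4
Shortest qualifying length: 4.

4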